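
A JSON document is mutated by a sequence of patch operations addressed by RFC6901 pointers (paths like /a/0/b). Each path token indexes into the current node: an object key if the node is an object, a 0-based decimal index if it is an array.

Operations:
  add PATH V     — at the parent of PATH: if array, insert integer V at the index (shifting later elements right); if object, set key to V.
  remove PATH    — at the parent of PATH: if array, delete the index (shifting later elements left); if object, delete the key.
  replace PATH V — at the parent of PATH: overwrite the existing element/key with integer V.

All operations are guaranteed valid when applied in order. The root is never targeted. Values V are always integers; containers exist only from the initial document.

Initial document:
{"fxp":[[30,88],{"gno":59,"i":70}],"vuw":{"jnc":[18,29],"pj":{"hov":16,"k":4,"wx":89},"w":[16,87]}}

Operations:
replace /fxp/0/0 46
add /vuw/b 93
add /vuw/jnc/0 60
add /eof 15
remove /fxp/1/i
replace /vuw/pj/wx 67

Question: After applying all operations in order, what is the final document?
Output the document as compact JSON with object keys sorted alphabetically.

After op 1 (replace /fxp/0/0 46): {"fxp":[[46,88],{"gno":59,"i":70}],"vuw":{"jnc":[18,29],"pj":{"hov":16,"k":4,"wx":89},"w":[16,87]}}
After op 2 (add /vuw/b 93): {"fxp":[[46,88],{"gno":59,"i":70}],"vuw":{"b":93,"jnc":[18,29],"pj":{"hov":16,"k":4,"wx":89},"w":[16,87]}}
After op 3 (add /vuw/jnc/0 60): {"fxp":[[46,88],{"gno":59,"i":70}],"vuw":{"b":93,"jnc":[60,18,29],"pj":{"hov":16,"k":4,"wx":89},"w":[16,87]}}
After op 4 (add /eof 15): {"eof":15,"fxp":[[46,88],{"gno":59,"i":70}],"vuw":{"b":93,"jnc":[60,18,29],"pj":{"hov":16,"k":4,"wx":89},"w":[16,87]}}
After op 5 (remove /fxp/1/i): {"eof":15,"fxp":[[46,88],{"gno":59}],"vuw":{"b":93,"jnc":[60,18,29],"pj":{"hov":16,"k":4,"wx":89},"w":[16,87]}}
After op 6 (replace /vuw/pj/wx 67): {"eof":15,"fxp":[[46,88],{"gno":59}],"vuw":{"b":93,"jnc":[60,18,29],"pj":{"hov":16,"k":4,"wx":67},"w":[16,87]}}

Answer: {"eof":15,"fxp":[[46,88],{"gno":59}],"vuw":{"b":93,"jnc":[60,18,29],"pj":{"hov":16,"k":4,"wx":67},"w":[16,87]}}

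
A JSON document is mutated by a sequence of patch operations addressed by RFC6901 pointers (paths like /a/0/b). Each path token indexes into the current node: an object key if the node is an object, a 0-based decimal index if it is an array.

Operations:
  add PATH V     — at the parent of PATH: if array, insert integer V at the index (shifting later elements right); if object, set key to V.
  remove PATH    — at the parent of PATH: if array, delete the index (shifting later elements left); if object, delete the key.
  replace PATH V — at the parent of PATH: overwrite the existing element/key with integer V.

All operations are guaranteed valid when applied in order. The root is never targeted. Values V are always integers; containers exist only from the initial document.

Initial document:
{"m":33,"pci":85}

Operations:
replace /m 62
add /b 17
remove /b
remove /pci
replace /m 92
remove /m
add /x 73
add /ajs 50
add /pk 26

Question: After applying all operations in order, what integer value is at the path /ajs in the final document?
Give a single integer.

After op 1 (replace /m 62): {"m":62,"pci":85}
After op 2 (add /b 17): {"b":17,"m":62,"pci":85}
After op 3 (remove /b): {"m":62,"pci":85}
After op 4 (remove /pci): {"m":62}
After op 5 (replace /m 92): {"m":92}
After op 6 (remove /m): {}
After op 7 (add /x 73): {"x":73}
After op 8 (add /ajs 50): {"ajs":50,"x":73}
After op 9 (add /pk 26): {"ajs":50,"pk":26,"x":73}
Value at /ajs: 50

Answer: 50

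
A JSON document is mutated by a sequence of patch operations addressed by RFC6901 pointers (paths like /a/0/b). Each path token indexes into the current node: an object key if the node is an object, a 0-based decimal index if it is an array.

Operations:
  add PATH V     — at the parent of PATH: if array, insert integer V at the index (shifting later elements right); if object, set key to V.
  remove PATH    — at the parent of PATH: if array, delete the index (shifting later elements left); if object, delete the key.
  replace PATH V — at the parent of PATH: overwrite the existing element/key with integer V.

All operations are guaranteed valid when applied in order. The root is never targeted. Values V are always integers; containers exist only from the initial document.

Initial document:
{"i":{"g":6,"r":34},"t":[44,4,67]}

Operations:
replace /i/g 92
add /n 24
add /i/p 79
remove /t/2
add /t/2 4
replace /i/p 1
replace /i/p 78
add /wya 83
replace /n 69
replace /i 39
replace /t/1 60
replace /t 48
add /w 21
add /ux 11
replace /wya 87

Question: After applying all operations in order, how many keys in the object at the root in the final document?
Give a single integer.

After op 1 (replace /i/g 92): {"i":{"g":92,"r":34},"t":[44,4,67]}
After op 2 (add /n 24): {"i":{"g":92,"r":34},"n":24,"t":[44,4,67]}
After op 3 (add /i/p 79): {"i":{"g":92,"p":79,"r":34},"n":24,"t":[44,4,67]}
After op 4 (remove /t/2): {"i":{"g":92,"p":79,"r":34},"n":24,"t":[44,4]}
After op 5 (add /t/2 4): {"i":{"g":92,"p":79,"r":34},"n":24,"t":[44,4,4]}
After op 6 (replace /i/p 1): {"i":{"g":92,"p":1,"r":34},"n":24,"t":[44,4,4]}
After op 7 (replace /i/p 78): {"i":{"g":92,"p":78,"r":34},"n":24,"t":[44,4,4]}
After op 8 (add /wya 83): {"i":{"g":92,"p":78,"r":34},"n":24,"t":[44,4,4],"wya":83}
After op 9 (replace /n 69): {"i":{"g":92,"p":78,"r":34},"n":69,"t":[44,4,4],"wya":83}
After op 10 (replace /i 39): {"i":39,"n":69,"t":[44,4,4],"wya":83}
After op 11 (replace /t/1 60): {"i":39,"n":69,"t":[44,60,4],"wya":83}
After op 12 (replace /t 48): {"i":39,"n":69,"t":48,"wya":83}
After op 13 (add /w 21): {"i":39,"n":69,"t":48,"w":21,"wya":83}
After op 14 (add /ux 11): {"i":39,"n":69,"t":48,"ux":11,"w":21,"wya":83}
After op 15 (replace /wya 87): {"i":39,"n":69,"t":48,"ux":11,"w":21,"wya":87}
Size at the root: 6

Answer: 6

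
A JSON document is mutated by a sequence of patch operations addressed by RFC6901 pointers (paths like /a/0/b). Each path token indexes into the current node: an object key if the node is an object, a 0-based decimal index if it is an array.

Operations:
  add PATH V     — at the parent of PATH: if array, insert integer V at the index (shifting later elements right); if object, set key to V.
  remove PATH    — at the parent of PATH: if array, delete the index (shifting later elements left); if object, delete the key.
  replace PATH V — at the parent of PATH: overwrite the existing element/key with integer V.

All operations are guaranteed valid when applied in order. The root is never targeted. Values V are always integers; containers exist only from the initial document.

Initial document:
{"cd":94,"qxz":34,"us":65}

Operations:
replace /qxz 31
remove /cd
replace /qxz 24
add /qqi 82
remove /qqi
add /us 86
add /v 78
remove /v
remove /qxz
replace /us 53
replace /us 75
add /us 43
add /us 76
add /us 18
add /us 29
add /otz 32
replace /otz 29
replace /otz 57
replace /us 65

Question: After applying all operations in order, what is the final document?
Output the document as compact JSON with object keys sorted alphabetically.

Answer: {"otz":57,"us":65}

Derivation:
After op 1 (replace /qxz 31): {"cd":94,"qxz":31,"us":65}
After op 2 (remove /cd): {"qxz":31,"us":65}
After op 3 (replace /qxz 24): {"qxz":24,"us":65}
After op 4 (add /qqi 82): {"qqi":82,"qxz":24,"us":65}
After op 5 (remove /qqi): {"qxz":24,"us":65}
After op 6 (add /us 86): {"qxz":24,"us":86}
After op 7 (add /v 78): {"qxz":24,"us":86,"v":78}
After op 8 (remove /v): {"qxz":24,"us":86}
After op 9 (remove /qxz): {"us":86}
After op 10 (replace /us 53): {"us":53}
After op 11 (replace /us 75): {"us":75}
After op 12 (add /us 43): {"us":43}
After op 13 (add /us 76): {"us":76}
After op 14 (add /us 18): {"us":18}
After op 15 (add /us 29): {"us":29}
After op 16 (add /otz 32): {"otz":32,"us":29}
After op 17 (replace /otz 29): {"otz":29,"us":29}
After op 18 (replace /otz 57): {"otz":57,"us":29}
After op 19 (replace /us 65): {"otz":57,"us":65}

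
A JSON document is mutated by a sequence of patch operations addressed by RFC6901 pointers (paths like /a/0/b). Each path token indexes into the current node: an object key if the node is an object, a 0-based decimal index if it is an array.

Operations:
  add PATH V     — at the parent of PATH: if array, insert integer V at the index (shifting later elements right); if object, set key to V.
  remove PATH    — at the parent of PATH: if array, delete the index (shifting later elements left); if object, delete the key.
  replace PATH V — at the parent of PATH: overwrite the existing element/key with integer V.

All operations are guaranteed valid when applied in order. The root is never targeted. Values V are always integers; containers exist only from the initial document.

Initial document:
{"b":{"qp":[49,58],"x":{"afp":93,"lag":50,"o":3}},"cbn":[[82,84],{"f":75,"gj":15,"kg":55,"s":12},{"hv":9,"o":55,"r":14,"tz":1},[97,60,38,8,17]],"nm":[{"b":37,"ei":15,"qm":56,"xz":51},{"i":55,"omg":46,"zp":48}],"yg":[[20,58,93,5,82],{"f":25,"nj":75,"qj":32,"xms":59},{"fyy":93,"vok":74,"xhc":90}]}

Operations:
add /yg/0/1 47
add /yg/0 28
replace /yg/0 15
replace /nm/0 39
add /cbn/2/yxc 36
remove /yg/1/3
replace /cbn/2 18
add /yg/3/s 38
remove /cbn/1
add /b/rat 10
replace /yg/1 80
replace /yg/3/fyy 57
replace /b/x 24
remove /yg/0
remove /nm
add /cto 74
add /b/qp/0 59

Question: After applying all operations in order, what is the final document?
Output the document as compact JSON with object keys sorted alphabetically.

Answer: {"b":{"qp":[59,49,58],"rat":10,"x":24},"cbn":[[82,84],18,[97,60,38,8,17]],"cto":74,"yg":[80,{"f":25,"nj":75,"qj":32,"xms":59},{"fyy":57,"s":38,"vok":74,"xhc":90}]}

Derivation:
After op 1 (add /yg/0/1 47): {"b":{"qp":[49,58],"x":{"afp":93,"lag":50,"o":3}},"cbn":[[82,84],{"f":75,"gj":15,"kg":55,"s":12},{"hv":9,"o":55,"r":14,"tz":1},[97,60,38,8,17]],"nm":[{"b":37,"ei":15,"qm":56,"xz":51},{"i":55,"omg":46,"zp":48}],"yg":[[20,47,58,93,5,82],{"f":25,"nj":75,"qj":32,"xms":59},{"fyy":93,"vok":74,"xhc":90}]}
After op 2 (add /yg/0 28): {"b":{"qp":[49,58],"x":{"afp":93,"lag":50,"o":3}},"cbn":[[82,84],{"f":75,"gj":15,"kg":55,"s":12},{"hv":9,"o":55,"r":14,"tz":1},[97,60,38,8,17]],"nm":[{"b":37,"ei":15,"qm":56,"xz":51},{"i":55,"omg":46,"zp":48}],"yg":[28,[20,47,58,93,5,82],{"f":25,"nj":75,"qj":32,"xms":59},{"fyy":93,"vok":74,"xhc":90}]}
After op 3 (replace /yg/0 15): {"b":{"qp":[49,58],"x":{"afp":93,"lag":50,"o":3}},"cbn":[[82,84],{"f":75,"gj":15,"kg":55,"s":12},{"hv":9,"o":55,"r":14,"tz":1},[97,60,38,8,17]],"nm":[{"b":37,"ei":15,"qm":56,"xz":51},{"i":55,"omg":46,"zp":48}],"yg":[15,[20,47,58,93,5,82],{"f":25,"nj":75,"qj":32,"xms":59},{"fyy":93,"vok":74,"xhc":90}]}
After op 4 (replace /nm/0 39): {"b":{"qp":[49,58],"x":{"afp":93,"lag":50,"o":3}},"cbn":[[82,84],{"f":75,"gj":15,"kg":55,"s":12},{"hv":9,"o":55,"r":14,"tz":1},[97,60,38,8,17]],"nm":[39,{"i":55,"omg":46,"zp":48}],"yg":[15,[20,47,58,93,5,82],{"f":25,"nj":75,"qj":32,"xms":59},{"fyy":93,"vok":74,"xhc":90}]}
After op 5 (add /cbn/2/yxc 36): {"b":{"qp":[49,58],"x":{"afp":93,"lag":50,"o":3}},"cbn":[[82,84],{"f":75,"gj":15,"kg":55,"s":12},{"hv":9,"o":55,"r":14,"tz":1,"yxc":36},[97,60,38,8,17]],"nm":[39,{"i":55,"omg":46,"zp":48}],"yg":[15,[20,47,58,93,5,82],{"f":25,"nj":75,"qj":32,"xms":59},{"fyy":93,"vok":74,"xhc":90}]}
After op 6 (remove /yg/1/3): {"b":{"qp":[49,58],"x":{"afp":93,"lag":50,"o":3}},"cbn":[[82,84],{"f":75,"gj":15,"kg":55,"s":12},{"hv":9,"o":55,"r":14,"tz":1,"yxc":36},[97,60,38,8,17]],"nm":[39,{"i":55,"omg":46,"zp":48}],"yg":[15,[20,47,58,5,82],{"f":25,"nj":75,"qj":32,"xms":59},{"fyy":93,"vok":74,"xhc":90}]}
After op 7 (replace /cbn/2 18): {"b":{"qp":[49,58],"x":{"afp":93,"lag":50,"o":3}},"cbn":[[82,84],{"f":75,"gj":15,"kg":55,"s":12},18,[97,60,38,8,17]],"nm":[39,{"i":55,"omg":46,"zp":48}],"yg":[15,[20,47,58,5,82],{"f":25,"nj":75,"qj":32,"xms":59},{"fyy":93,"vok":74,"xhc":90}]}
After op 8 (add /yg/3/s 38): {"b":{"qp":[49,58],"x":{"afp":93,"lag":50,"o":3}},"cbn":[[82,84],{"f":75,"gj":15,"kg":55,"s":12},18,[97,60,38,8,17]],"nm":[39,{"i":55,"omg":46,"zp":48}],"yg":[15,[20,47,58,5,82],{"f":25,"nj":75,"qj":32,"xms":59},{"fyy":93,"s":38,"vok":74,"xhc":90}]}
After op 9 (remove /cbn/1): {"b":{"qp":[49,58],"x":{"afp":93,"lag":50,"o":3}},"cbn":[[82,84],18,[97,60,38,8,17]],"nm":[39,{"i":55,"omg":46,"zp":48}],"yg":[15,[20,47,58,5,82],{"f":25,"nj":75,"qj":32,"xms":59},{"fyy":93,"s":38,"vok":74,"xhc":90}]}
After op 10 (add /b/rat 10): {"b":{"qp":[49,58],"rat":10,"x":{"afp":93,"lag":50,"o":3}},"cbn":[[82,84],18,[97,60,38,8,17]],"nm":[39,{"i":55,"omg":46,"zp":48}],"yg":[15,[20,47,58,5,82],{"f":25,"nj":75,"qj":32,"xms":59},{"fyy":93,"s":38,"vok":74,"xhc":90}]}
After op 11 (replace /yg/1 80): {"b":{"qp":[49,58],"rat":10,"x":{"afp":93,"lag":50,"o":3}},"cbn":[[82,84],18,[97,60,38,8,17]],"nm":[39,{"i":55,"omg":46,"zp":48}],"yg":[15,80,{"f":25,"nj":75,"qj":32,"xms":59},{"fyy":93,"s":38,"vok":74,"xhc":90}]}
After op 12 (replace /yg/3/fyy 57): {"b":{"qp":[49,58],"rat":10,"x":{"afp":93,"lag":50,"o":3}},"cbn":[[82,84],18,[97,60,38,8,17]],"nm":[39,{"i":55,"omg":46,"zp":48}],"yg":[15,80,{"f":25,"nj":75,"qj":32,"xms":59},{"fyy":57,"s":38,"vok":74,"xhc":90}]}
After op 13 (replace /b/x 24): {"b":{"qp":[49,58],"rat":10,"x":24},"cbn":[[82,84],18,[97,60,38,8,17]],"nm":[39,{"i":55,"omg":46,"zp":48}],"yg":[15,80,{"f":25,"nj":75,"qj":32,"xms":59},{"fyy":57,"s":38,"vok":74,"xhc":90}]}
After op 14 (remove /yg/0): {"b":{"qp":[49,58],"rat":10,"x":24},"cbn":[[82,84],18,[97,60,38,8,17]],"nm":[39,{"i":55,"omg":46,"zp":48}],"yg":[80,{"f":25,"nj":75,"qj":32,"xms":59},{"fyy":57,"s":38,"vok":74,"xhc":90}]}
After op 15 (remove /nm): {"b":{"qp":[49,58],"rat":10,"x":24},"cbn":[[82,84],18,[97,60,38,8,17]],"yg":[80,{"f":25,"nj":75,"qj":32,"xms":59},{"fyy":57,"s":38,"vok":74,"xhc":90}]}
After op 16 (add /cto 74): {"b":{"qp":[49,58],"rat":10,"x":24},"cbn":[[82,84],18,[97,60,38,8,17]],"cto":74,"yg":[80,{"f":25,"nj":75,"qj":32,"xms":59},{"fyy":57,"s":38,"vok":74,"xhc":90}]}
After op 17 (add /b/qp/0 59): {"b":{"qp":[59,49,58],"rat":10,"x":24},"cbn":[[82,84],18,[97,60,38,8,17]],"cto":74,"yg":[80,{"f":25,"nj":75,"qj":32,"xms":59},{"fyy":57,"s":38,"vok":74,"xhc":90}]}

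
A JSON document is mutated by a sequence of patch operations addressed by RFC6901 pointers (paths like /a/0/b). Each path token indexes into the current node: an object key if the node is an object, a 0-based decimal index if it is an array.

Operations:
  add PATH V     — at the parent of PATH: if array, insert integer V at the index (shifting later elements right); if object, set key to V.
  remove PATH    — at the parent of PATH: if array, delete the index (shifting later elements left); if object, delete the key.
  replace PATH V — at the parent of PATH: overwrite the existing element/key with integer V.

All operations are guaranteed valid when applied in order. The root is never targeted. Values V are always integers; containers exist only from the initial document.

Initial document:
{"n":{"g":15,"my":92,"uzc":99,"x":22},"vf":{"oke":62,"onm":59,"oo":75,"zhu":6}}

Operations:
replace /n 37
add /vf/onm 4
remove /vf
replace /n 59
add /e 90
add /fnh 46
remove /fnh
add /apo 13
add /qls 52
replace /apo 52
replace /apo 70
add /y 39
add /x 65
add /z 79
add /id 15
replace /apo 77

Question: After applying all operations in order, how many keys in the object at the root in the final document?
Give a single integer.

Answer: 8

Derivation:
After op 1 (replace /n 37): {"n":37,"vf":{"oke":62,"onm":59,"oo":75,"zhu":6}}
After op 2 (add /vf/onm 4): {"n":37,"vf":{"oke":62,"onm":4,"oo":75,"zhu":6}}
After op 3 (remove /vf): {"n":37}
After op 4 (replace /n 59): {"n":59}
After op 5 (add /e 90): {"e":90,"n":59}
After op 6 (add /fnh 46): {"e":90,"fnh":46,"n":59}
After op 7 (remove /fnh): {"e":90,"n":59}
After op 8 (add /apo 13): {"apo":13,"e":90,"n":59}
After op 9 (add /qls 52): {"apo":13,"e":90,"n":59,"qls":52}
After op 10 (replace /apo 52): {"apo":52,"e":90,"n":59,"qls":52}
After op 11 (replace /apo 70): {"apo":70,"e":90,"n":59,"qls":52}
After op 12 (add /y 39): {"apo":70,"e":90,"n":59,"qls":52,"y":39}
After op 13 (add /x 65): {"apo":70,"e":90,"n":59,"qls":52,"x":65,"y":39}
After op 14 (add /z 79): {"apo":70,"e":90,"n":59,"qls":52,"x":65,"y":39,"z":79}
After op 15 (add /id 15): {"apo":70,"e":90,"id":15,"n":59,"qls":52,"x":65,"y":39,"z":79}
After op 16 (replace /apo 77): {"apo":77,"e":90,"id":15,"n":59,"qls":52,"x":65,"y":39,"z":79}
Size at the root: 8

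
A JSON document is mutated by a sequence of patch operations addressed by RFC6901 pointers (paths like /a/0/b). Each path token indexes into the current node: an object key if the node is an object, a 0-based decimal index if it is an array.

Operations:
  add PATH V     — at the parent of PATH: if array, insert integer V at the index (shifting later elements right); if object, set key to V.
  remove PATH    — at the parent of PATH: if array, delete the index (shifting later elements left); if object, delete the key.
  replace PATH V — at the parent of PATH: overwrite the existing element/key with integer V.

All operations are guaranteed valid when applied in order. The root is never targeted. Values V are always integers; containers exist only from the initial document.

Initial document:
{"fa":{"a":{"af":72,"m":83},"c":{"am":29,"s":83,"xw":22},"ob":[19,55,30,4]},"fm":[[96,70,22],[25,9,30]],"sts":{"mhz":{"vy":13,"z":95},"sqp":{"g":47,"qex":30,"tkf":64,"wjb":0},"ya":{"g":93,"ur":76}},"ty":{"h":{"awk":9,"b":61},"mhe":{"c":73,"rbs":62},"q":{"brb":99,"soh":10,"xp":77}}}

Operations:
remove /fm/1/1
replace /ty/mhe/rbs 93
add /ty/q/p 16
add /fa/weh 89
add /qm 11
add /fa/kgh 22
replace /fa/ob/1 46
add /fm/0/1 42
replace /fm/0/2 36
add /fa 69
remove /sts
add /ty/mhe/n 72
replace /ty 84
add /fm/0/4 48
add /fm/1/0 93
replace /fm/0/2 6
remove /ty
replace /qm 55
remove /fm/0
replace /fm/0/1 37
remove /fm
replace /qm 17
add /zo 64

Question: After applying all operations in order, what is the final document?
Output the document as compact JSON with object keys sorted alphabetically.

After op 1 (remove /fm/1/1): {"fa":{"a":{"af":72,"m":83},"c":{"am":29,"s":83,"xw":22},"ob":[19,55,30,4]},"fm":[[96,70,22],[25,30]],"sts":{"mhz":{"vy":13,"z":95},"sqp":{"g":47,"qex":30,"tkf":64,"wjb":0},"ya":{"g":93,"ur":76}},"ty":{"h":{"awk":9,"b":61},"mhe":{"c":73,"rbs":62},"q":{"brb":99,"soh":10,"xp":77}}}
After op 2 (replace /ty/mhe/rbs 93): {"fa":{"a":{"af":72,"m":83},"c":{"am":29,"s":83,"xw":22},"ob":[19,55,30,4]},"fm":[[96,70,22],[25,30]],"sts":{"mhz":{"vy":13,"z":95},"sqp":{"g":47,"qex":30,"tkf":64,"wjb":0},"ya":{"g":93,"ur":76}},"ty":{"h":{"awk":9,"b":61},"mhe":{"c":73,"rbs":93},"q":{"brb":99,"soh":10,"xp":77}}}
After op 3 (add /ty/q/p 16): {"fa":{"a":{"af":72,"m":83},"c":{"am":29,"s":83,"xw":22},"ob":[19,55,30,4]},"fm":[[96,70,22],[25,30]],"sts":{"mhz":{"vy":13,"z":95},"sqp":{"g":47,"qex":30,"tkf":64,"wjb":0},"ya":{"g":93,"ur":76}},"ty":{"h":{"awk":9,"b":61},"mhe":{"c":73,"rbs":93},"q":{"brb":99,"p":16,"soh":10,"xp":77}}}
After op 4 (add /fa/weh 89): {"fa":{"a":{"af":72,"m":83},"c":{"am":29,"s":83,"xw":22},"ob":[19,55,30,4],"weh":89},"fm":[[96,70,22],[25,30]],"sts":{"mhz":{"vy":13,"z":95},"sqp":{"g":47,"qex":30,"tkf":64,"wjb":0},"ya":{"g":93,"ur":76}},"ty":{"h":{"awk":9,"b":61},"mhe":{"c":73,"rbs":93},"q":{"brb":99,"p":16,"soh":10,"xp":77}}}
After op 5 (add /qm 11): {"fa":{"a":{"af":72,"m":83},"c":{"am":29,"s":83,"xw":22},"ob":[19,55,30,4],"weh":89},"fm":[[96,70,22],[25,30]],"qm":11,"sts":{"mhz":{"vy":13,"z":95},"sqp":{"g":47,"qex":30,"tkf":64,"wjb":0},"ya":{"g":93,"ur":76}},"ty":{"h":{"awk":9,"b":61},"mhe":{"c":73,"rbs":93},"q":{"brb":99,"p":16,"soh":10,"xp":77}}}
After op 6 (add /fa/kgh 22): {"fa":{"a":{"af":72,"m":83},"c":{"am":29,"s":83,"xw":22},"kgh":22,"ob":[19,55,30,4],"weh":89},"fm":[[96,70,22],[25,30]],"qm":11,"sts":{"mhz":{"vy":13,"z":95},"sqp":{"g":47,"qex":30,"tkf":64,"wjb":0},"ya":{"g":93,"ur":76}},"ty":{"h":{"awk":9,"b":61},"mhe":{"c":73,"rbs":93},"q":{"brb":99,"p":16,"soh":10,"xp":77}}}
After op 7 (replace /fa/ob/1 46): {"fa":{"a":{"af":72,"m":83},"c":{"am":29,"s":83,"xw":22},"kgh":22,"ob":[19,46,30,4],"weh":89},"fm":[[96,70,22],[25,30]],"qm":11,"sts":{"mhz":{"vy":13,"z":95},"sqp":{"g":47,"qex":30,"tkf":64,"wjb":0},"ya":{"g":93,"ur":76}},"ty":{"h":{"awk":9,"b":61},"mhe":{"c":73,"rbs":93},"q":{"brb":99,"p":16,"soh":10,"xp":77}}}
After op 8 (add /fm/0/1 42): {"fa":{"a":{"af":72,"m":83},"c":{"am":29,"s":83,"xw":22},"kgh":22,"ob":[19,46,30,4],"weh":89},"fm":[[96,42,70,22],[25,30]],"qm":11,"sts":{"mhz":{"vy":13,"z":95},"sqp":{"g":47,"qex":30,"tkf":64,"wjb":0},"ya":{"g":93,"ur":76}},"ty":{"h":{"awk":9,"b":61},"mhe":{"c":73,"rbs":93},"q":{"brb":99,"p":16,"soh":10,"xp":77}}}
After op 9 (replace /fm/0/2 36): {"fa":{"a":{"af":72,"m":83},"c":{"am":29,"s":83,"xw":22},"kgh":22,"ob":[19,46,30,4],"weh":89},"fm":[[96,42,36,22],[25,30]],"qm":11,"sts":{"mhz":{"vy":13,"z":95},"sqp":{"g":47,"qex":30,"tkf":64,"wjb":0},"ya":{"g":93,"ur":76}},"ty":{"h":{"awk":9,"b":61},"mhe":{"c":73,"rbs":93},"q":{"brb":99,"p":16,"soh":10,"xp":77}}}
After op 10 (add /fa 69): {"fa":69,"fm":[[96,42,36,22],[25,30]],"qm":11,"sts":{"mhz":{"vy":13,"z":95},"sqp":{"g":47,"qex":30,"tkf":64,"wjb":0},"ya":{"g":93,"ur":76}},"ty":{"h":{"awk":9,"b":61},"mhe":{"c":73,"rbs":93},"q":{"brb":99,"p":16,"soh":10,"xp":77}}}
After op 11 (remove /sts): {"fa":69,"fm":[[96,42,36,22],[25,30]],"qm":11,"ty":{"h":{"awk":9,"b":61},"mhe":{"c":73,"rbs":93},"q":{"brb":99,"p":16,"soh":10,"xp":77}}}
After op 12 (add /ty/mhe/n 72): {"fa":69,"fm":[[96,42,36,22],[25,30]],"qm":11,"ty":{"h":{"awk":9,"b":61},"mhe":{"c":73,"n":72,"rbs":93},"q":{"brb":99,"p":16,"soh":10,"xp":77}}}
After op 13 (replace /ty 84): {"fa":69,"fm":[[96,42,36,22],[25,30]],"qm":11,"ty":84}
After op 14 (add /fm/0/4 48): {"fa":69,"fm":[[96,42,36,22,48],[25,30]],"qm":11,"ty":84}
After op 15 (add /fm/1/0 93): {"fa":69,"fm":[[96,42,36,22,48],[93,25,30]],"qm":11,"ty":84}
After op 16 (replace /fm/0/2 6): {"fa":69,"fm":[[96,42,6,22,48],[93,25,30]],"qm":11,"ty":84}
After op 17 (remove /ty): {"fa":69,"fm":[[96,42,6,22,48],[93,25,30]],"qm":11}
After op 18 (replace /qm 55): {"fa":69,"fm":[[96,42,6,22,48],[93,25,30]],"qm":55}
After op 19 (remove /fm/0): {"fa":69,"fm":[[93,25,30]],"qm":55}
After op 20 (replace /fm/0/1 37): {"fa":69,"fm":[[93,37,30]],"qm":55}
After op 21 (remove /fm): {"fa":69,"qm":55}
After op 22 (replace /qm 17): {"fa":69,"qm":17}
After op 23 (add /zo 64): {"fa":69,"qm":17,"zo":64}

Answer: {"fa":69,"qm":17,"zo":64}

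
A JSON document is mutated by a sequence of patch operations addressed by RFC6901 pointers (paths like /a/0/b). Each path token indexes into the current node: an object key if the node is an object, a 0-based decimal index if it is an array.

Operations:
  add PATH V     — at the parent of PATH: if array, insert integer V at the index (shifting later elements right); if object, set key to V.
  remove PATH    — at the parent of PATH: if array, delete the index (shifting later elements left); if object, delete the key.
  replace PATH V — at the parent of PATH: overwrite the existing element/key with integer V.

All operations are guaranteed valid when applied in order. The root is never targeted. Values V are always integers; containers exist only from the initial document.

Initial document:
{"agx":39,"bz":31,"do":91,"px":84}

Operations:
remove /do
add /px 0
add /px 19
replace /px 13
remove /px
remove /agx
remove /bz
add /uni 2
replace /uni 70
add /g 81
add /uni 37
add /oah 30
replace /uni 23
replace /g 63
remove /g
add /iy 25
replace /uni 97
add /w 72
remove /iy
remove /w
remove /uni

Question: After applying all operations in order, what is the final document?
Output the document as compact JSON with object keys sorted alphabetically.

After op 1 (remove /do): {"agx":39,"bz":31,"px":84}
After op 2 (add /px 0): {"agx":39,"bz":31,"px":0}
After op 3 (add /px 19): {"agx":39,"bz":31,"px":19}
After op 4 (replace /px 13): {"agx":39,"bz":31,"px":13}
After op 5 (remove /px): {"agx":39,"bz":31}
After op 6 (remove /agx): {"bz":31}
After op 7 (remove /bz): {}
After op 8 (add /uni 2): {"uni":2}
After op 9 (replace /uni 70): {"uni":70}
After op 10 (add /g 81): {"g":81,"uni":70}
After op 11 (add /uni 37): {"g":81,"uni":37}
After op 12 (add /oah 30): {"g":81,"oah":30,"uni":37}
After op 13 (replace /uni 23): {"g":81,"oah":30,"uni":23}
After op 14 (replace /g 63): {"g":63,"oah":30,"uni":23}
After op 15 (remove /g): {"oah":30,"uni":23}
After op 16 (add /iy 25): {"iy":25,"oah":30,"uni":23}
After op 17 (replace /uni 97): {"iy":25,"oah":30,"uni":97}
After op 18 (add /w 72): {"iy":25,"oah":30,"uni":97,"w":72}
After op 19 (remove /iy): {"oah":30,"uni":97,"w":72}
After op 20 (remove /w): {"oah":30,"uni":97}
After op 21 (remove /uni): {"oah":30}

Answer: {"oah":30}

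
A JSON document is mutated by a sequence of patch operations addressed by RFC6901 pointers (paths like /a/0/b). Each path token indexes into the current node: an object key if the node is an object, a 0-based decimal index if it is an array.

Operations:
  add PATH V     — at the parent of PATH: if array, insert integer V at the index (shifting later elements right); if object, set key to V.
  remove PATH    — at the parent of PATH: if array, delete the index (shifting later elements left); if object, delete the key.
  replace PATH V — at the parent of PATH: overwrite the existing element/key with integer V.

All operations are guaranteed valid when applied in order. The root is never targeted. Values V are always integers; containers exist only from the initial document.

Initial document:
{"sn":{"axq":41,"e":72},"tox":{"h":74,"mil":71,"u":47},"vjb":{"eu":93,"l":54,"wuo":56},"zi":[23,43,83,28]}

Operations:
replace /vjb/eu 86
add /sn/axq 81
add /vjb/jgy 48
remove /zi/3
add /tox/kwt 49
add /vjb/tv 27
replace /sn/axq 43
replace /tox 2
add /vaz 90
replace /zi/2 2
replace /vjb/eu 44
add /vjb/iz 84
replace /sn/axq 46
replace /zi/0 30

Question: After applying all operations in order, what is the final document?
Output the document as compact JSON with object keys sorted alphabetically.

After op 1 (replace /vjb/eu 86): {"sn":{"axq":41,"e":72},"tox":{"h":74,"mil":71,"u":47},"vjb":{"eu":86,"l":54,"wuo":56},"zi":[23,43,83,28]}
After op 2 (add /sn/axq 81): {"sn":{"axq":81,"e":72},"tox":{"h":74,"mil":71,"u":47},"vjb":{"eu":86,"l":54,"wuo":56},"zi":[23,43,83,28]}
After op 3 (add /vjb/jgy 48): {"sn":{"axq":81,"e":72},"tox":{"h":74,"mil":71,"u":47},"vjb":{"eu":86,"jgy":48,"l":54,"wuo":56},"zi":[23,43,83,28]}
After op 4 (remove /zi/3): {"sn":{"axq":81,"e":72},"tox":{"h":74,"mil":71,"u":47},"vjb":{"eu":86,"jgy":48,"l":54,"wuo":56},"zi":[23,43,83]}
After op 5 (add /tox/kwt 49): {"sn":{"axq":81,"e":72},"tox":{"h":74,"kwt":49,"mil":71,"u":47},"vjb":{"eu":86,"jgy":48,"l":54,"wuo":56},"zi":[23,43,83]}
After op 6 (add /vjb/tv 27): {"sn":{"axq":81,"e":72},"tox":{"h":74,"kwt":49,"mil":71,"u":47},"vjb":{"eu":86,"jgy":48,"l":54,"tv":27,"wuo":56},"zi":[23,43,83]}
After op 7 (replace /sn/axq 43): {"sn":{"axq":43,"e":72},"tox":{"h":74,"kwt":49,"mil":71,"u":47},"vjb":{"eu":86,"jgy":48,"l":54,"tv":27,"wuo":56},"zi":[23,43,83]}
After op 8 (replace /tox 2): {"sn":{"axq":43,"e":72},"tox":2,"vjb":{"eu":86,"jgy":48,"l":54,"tv":27,"wuo":56},"zi":[23,43,83]}
After op 9 (add /vaz 90): {"sn":{"axq":43,"e":72},"tox":2,"vaz":90,"vjb":{"eu":86,"jgy":48,"l":54,"tv":27,"wuo":56},"zi":[23,43,83]}
After op 10 (replace /zi/2 2): {"sn":{"axq":43,"e":72},"tox":2,"vaz":90,"vjb":{"eu":86,"jgy":48,"l":54,"tv":27,"wuo":56},"zi":[23,43,2]}
After op 11 (replace /vjb/eu 44): {"sn":{"axq":43,"e":72},"tox":2,"vaz":90,"vjb":{"eu":44,"jgy":48,"l":54,"tv":27,"wuo":56},"zi":[23,43,2]}
After op 12 (add /vjb/iz 84): {"sn":{"axq":43,"e":72},"tox":2,"vaz":90,"vjb":{"eu":44,"iz":84,"jgy":48,"l":54,"tv":27,"wuo":56},"zi":[23,43,2]}
After op 13 (replace /sn/axq 46): {"sn":{"axq":46,"e":72},"tox":2,"vaz":90,"vjb":{"eu":44,"iz":84,"jgy":48,"l":54,"tv":27,"wuo":56},"zi":[23,43,2]}
After op 14 (replace /zi/0 30): {"sn":{"axq":46,"e":72},"tox":2,"vaz":90,"vjb":{"eu":44,"iz":84,"jgy":48,"l":54,"tv":27,"wuo":56},"zi":[30,43,2]}

Answer: {"sn":{"axq":46,"e":72},"tox":2,"vaz":90,"vjb":{"eu":44,"iz":84,"jgy":48,"l":54,"tv":27,"wuo":56},"zi":[30,43,2]}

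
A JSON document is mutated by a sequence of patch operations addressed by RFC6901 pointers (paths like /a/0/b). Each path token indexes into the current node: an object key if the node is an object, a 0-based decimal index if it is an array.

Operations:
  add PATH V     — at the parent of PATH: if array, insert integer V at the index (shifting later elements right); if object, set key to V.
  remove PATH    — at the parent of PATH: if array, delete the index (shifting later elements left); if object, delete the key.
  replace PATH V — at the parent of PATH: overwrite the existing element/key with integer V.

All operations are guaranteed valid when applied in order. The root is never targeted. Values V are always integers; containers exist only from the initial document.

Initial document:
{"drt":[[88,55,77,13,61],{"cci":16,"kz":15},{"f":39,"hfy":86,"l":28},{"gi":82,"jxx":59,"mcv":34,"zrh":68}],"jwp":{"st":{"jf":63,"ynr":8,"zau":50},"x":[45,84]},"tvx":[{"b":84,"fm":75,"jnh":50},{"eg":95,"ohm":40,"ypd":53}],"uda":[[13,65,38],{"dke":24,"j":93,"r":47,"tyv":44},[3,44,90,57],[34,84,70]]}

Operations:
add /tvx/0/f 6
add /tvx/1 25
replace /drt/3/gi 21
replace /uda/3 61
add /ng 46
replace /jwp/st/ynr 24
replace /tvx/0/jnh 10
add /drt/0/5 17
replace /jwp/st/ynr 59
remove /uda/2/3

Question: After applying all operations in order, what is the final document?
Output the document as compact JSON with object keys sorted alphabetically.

Answer: {"drt":[[88,55,77,13,61,17],{"cci":16,"kz":15},{"f":39,"hfy":86,"l":28},{"gi":21,"jxx":59,"mcv":34,"zrh":68}],"jwp":{"st":{"jf":63,"ynr":59,"zau":50},"x":[45,84]},"ng":46,"tvx":[{"b":84,"f":6,"fm":75,"jnh":10},25,{"eg":95,"ohm":40,"ypd":53}],"uda":[[13,65,38],{"dke":24,"j":93,"r":47,"tyv":44},[3,44,90],61]}

Derivation:
After op 1 (add /tvx/0/f 6): {"drt":[[88,55,77,13,61],{"cci":16,"kz":15},{"f":39,"hfy":86,"l":28},{"gi":82,"jxx":59,"mcv":34,"zrh":68}],"jwp":{"st":{"jf":63,"ynr":8,"zau":50},"x":[45,84]},"tvx":[{"b":84,"f":6,"fm":75,"jnh":50},{"eg":95,"ohm":40,"ypd":53}],"uda":[[13,65,38],{"dke":24,"j":93,"r":47,"tyv":44},[3,44,90,57],[34,84,70]]}
After op 2 (add /tvx/1 25): {"drt":[[88,55,77,13,61],{"cci":16,"kz":15},{"f":39,"hfy":86,"l":28},{"gi":82,"jxx":59,"mcv":34,"zrh":68}],"jwp":{"st":{"jf":63,"ynr":8,"zau":50},"x":[45,84]},"tvx":[{"b":84,"f":6,"fm":75,"jnh":50},25,{"eg":95,"ohm":40,"ypd":53}],"uda":[[13,65,38],{"dke":24,"j":93,"r":47,"tyv":44},[3,44,90,57],[34,84,70]]}
After op 3 (replace /drt/3/gi 21): {"drt":[[88,55,77,13,61],{"cci":16,"kz":15},{"f":39,"hfy":86,"l":28},{"gi":21,"jxx":59,"mcv":34,"zrh":68}],"jwp":{"st":{"jf":63,"ynr":8,"zau":50},"x":[45,84]},"tvx":[{"b":84,"f":6,"fm":75,"jnh":50},25,{"eg":95,"ohm":40,"ypd":53}],"uda":[[13,65,38],{"dke":24,"j":93,"r":47,"tyv":44},[3,44,90,57],[34,84,70]]}
After op 4 (replace /uda/3 61): {"drt":[[88,55,77,13,61],{"cci":16,"kz":15},{"f":39,"hfy":86,"l":28},{"gi":21,"jxx":59,"mcv":34,"zrh":68}],"jwp":{"st":{"jf":63,"ynr":8,"zau":50},"x":[45,84]},"tvx":[{"b":84,"f":6,"fm":75,"jnh":50},25,{"eg":95,"ohm":40,"ypd":53}],"uda":[[13,65,38],{"dke":24,"j":93,"r":47,"tyv":44},[3,44,90,57],61]}
After op 5 (add /ng 46): {"drt":[[88,55,77,13,61],{"cci":16,"kz":15},{"f":39,"hfy":86,"l":28},{"gi":21,"jxx":59,"mcv":34,"zrh":68}],"jwp":{"st":{"jf":63,"ynr":8,"zau":50},"x":[45,84]},"ng":46,"tvx":[{"b":84,"f":6,"fm":75,"jnh":50},25,{"eg":95,"ohm":40,"ypd":53}],"uda":[[13,65,38],{"dke":24,"j":93,"r":47,"tyv":44},[3,44,90,57],61]}
After op 6 (replace /jwp/st/ynr 24): {"drt":[[88,55,77,13,61],{"cci":16,"kz":15},{"f":39,"hfy":86,"l":28},{"gi":21,"jxx":59,"mcv":34,"zrh":68}],"jwp":{"st":{"jf":63,"ynr":24,"zau":50},"x":[45,84]},"ng":46,"tvx":[{"b":84,"f":6,"fm":75,"jnh":50},25,{"eg":95,"ohm":40,"ypd":53}],"uda":[[13,65,38],{"dke":24,"j":93,"r":47,"tyv":44},[3,44,90,57],61]}
After op 7 (replace /tvx/0/jnh 10): {"drt":[[88,55,77,13,61],{"cci":16,"kz":15},{"f":39,"hfy":86,"l":28},{"gi":21,"jxx":59,"mcv":34,"zrh":68}],"jwp":{"st":{"jf":63,"ynr":24,"zau":50},"x":[45,84]},"ng":46,"tvx":[{"b":84,"f":6,"fm":75,"jnh":10},25,{"eg":95,"ohm":40,"ypd":53}],"uda":[[13,65,38],{"dke":24,"j":93,"r":47,"tyv":44},[3,44,90,57],61]}
After op 8 (add /drt/0/5 17): {"drt":[[88,55,77,13,61,17],{"cci":16,"kz":15},{"f":39,"hfy":86,"l":28},{"gi":21,"jxx":59,"mcv":34,"zrh":68}],"jwp":{"st":{"jf":63,"ynr":24,"zau":50},"x":[45,84]},"ng":46,"tvx":[{"b":84,"f":6,"fm":75,"jnh":10},25,{"eg":95,"ohm":40,"ypd":53}],"uda":[[13,65,38],{"dke":24,"j":93,"r":47,"tyv":44},[3,44,90,57],61]}
After op 9 (replace /jwp/st/ynr 59): {"drt":[[88,55,77,13,61,17],{"cci":16,"kz":15},{"f":39,"hfy":86,"l":28},{"gi":21,"jxx":59,"mcv":34,"zrh":68}],"jwp":{"st":{"jf":63,"ynr":59,"zau":50},"x":[45,84]},"ng":46,"tvx":[{"b":84,"f":6,"fm":75,"jnh":10},25,{"eg":95,"ohm":40,"ypd":53}],"uda":[[13,65,38],{"dke":24,"j":93,"r":47,"tyv":44},[3,44,90,57],61]}
After op 10 (remove /uda/2/3): {"drt":[[88,55,77,13,61,17],{"cci":16,"kz":15},{"f":39,"hfy":86,"l":28},{"gi":21,"jxx":59,"mcv":34,"zrh":68}],"jwp":{"st":{"jf":63,"ynr":59,"zau":50},"x":[45,84]},"ng":46,"tvx":[{"b":84,"f":6,"fm":75,"jnh":10},25,{"eg":95,"ohm":40,"ypd":53}],"uda":[[13,65,38],{"dke":24,"j":93,"r":47,"tyv":44},[3,44,90],61]}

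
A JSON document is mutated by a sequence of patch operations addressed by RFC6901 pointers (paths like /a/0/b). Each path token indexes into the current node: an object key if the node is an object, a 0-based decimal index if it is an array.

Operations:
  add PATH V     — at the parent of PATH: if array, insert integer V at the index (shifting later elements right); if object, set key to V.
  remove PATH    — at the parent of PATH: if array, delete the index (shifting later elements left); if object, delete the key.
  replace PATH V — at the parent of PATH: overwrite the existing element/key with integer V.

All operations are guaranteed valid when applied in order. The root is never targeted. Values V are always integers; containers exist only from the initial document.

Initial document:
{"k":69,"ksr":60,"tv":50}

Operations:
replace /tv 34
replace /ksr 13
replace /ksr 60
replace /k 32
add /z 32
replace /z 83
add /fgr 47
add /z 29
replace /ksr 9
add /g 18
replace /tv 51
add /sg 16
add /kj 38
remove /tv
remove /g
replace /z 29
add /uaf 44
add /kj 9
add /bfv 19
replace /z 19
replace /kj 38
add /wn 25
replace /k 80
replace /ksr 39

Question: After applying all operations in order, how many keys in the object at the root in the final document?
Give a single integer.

Answer: 9

Derivation:
After op 1 (replace /tv 34): {"k":69,"ksr":60,"tv":34}
After op 2 (replace /ksr 13): {"k":69,"ksr":13,"tv":34}
After op 3 (replace /ksr 60): {"k":69,"ksr":60,"tv":34}
After op 4 (replace /k 32): {"k":32,"ksr":60,"tv":34}
After op 5 (add /z 32): {"k":32,"ksr":60,"tv":34,"z":32}
After op 6 (replace /z 83): {"k":32,"ksr":60,"tv":34,"z":83}
After op 7 (add /fgr 47): {"fgr":47,"k":32,"ksr":60,"tv":34,"z":83}
After op 8 (add /z 29): {"fgr":47,"k":32,"ksr":60,"tv":34,"z":29}
After op 9 (replace /ksr 9): {"fgr":47,"k":32,"ksr":9,"tv":34,"z":29}
After op 10 (add /g 18): {"fgr":47,"g":18,"k":32,"ksr":9,"tv":34,"z":29}
After op 11 (replace /tv 51): {"fgr":47,"g":18,"k":32,"ksr":9,"tv":51,"z":29}
After op 12 (add /sg 16): {"fgr":47,"g":18,"k":32,"ksr":9,"sg":16,"tv":51,"z":29}
After op 13 (add /kj 38): {"fgr":47,"g":18,"k":32,"kj":38,"ksr":9,"sg":16,"tv":51,"z":29}
After op 14 (remove /tv): {"fgr":47,"g":18,"k":32,"kj":38,"ksr":9,"sg":16,"z":29}
After op 15 (remove /g): {"fgr":47,"k":32,"kj":38,"ksr":9,"sg":16,"z":29}
After op 16 (replace /z 29): {"fgr":47,"k":32,"kj":38,"ksr":9,"sg":16,"z":29}
After op 17 (add /uaf 44): {"fgr":47,"k":32,"kj":38,"ksr":9,"sg":16,"uaf":44,"z":29}
After op 18 (add /kj 9): {"fgr":47,"k":32,"kj":9,"ksr":9,"sg":16,"uaf":44,"z":29}
After op 19 (add /bfv 19): {"bfv":19,"fgr":47,"k":32,"kj":9,"ksr":9,"sg":16,"uaf":44,"z":29}
After op 20 (replace /z 19): {"bfv":19,"fgr":47,"k":32,"kj":9,"ksr":9,"sg":16,"uaf":44,"z":19}
After op 21 (replace /kj 38): {"bfv":19,"fgr":47,"k":32,"kj":38,"ksr":9,"sg":16,"uaf":44,"z":19}
After op 22 (add /wn 25): {"bfv":19,"fgr":47,"k":32,"kj":38,"ksr":9,"sg":16,"uaf":44,"wn":25,"z":19}
After op 23 (replace /k 80): {"bfv":19,"fgr":47,"k":80,"kj":38,"ksr":9,"sg":16,"uaf":44,"wn":25,"z":19}
After op 24 (replace /ksr 39): {"bfv":19,"fgr":47,"k":80,"kj":38,"ksr":39,"sg":16,"uaf":44,"wn":25,"z":19}
Size at the root: 9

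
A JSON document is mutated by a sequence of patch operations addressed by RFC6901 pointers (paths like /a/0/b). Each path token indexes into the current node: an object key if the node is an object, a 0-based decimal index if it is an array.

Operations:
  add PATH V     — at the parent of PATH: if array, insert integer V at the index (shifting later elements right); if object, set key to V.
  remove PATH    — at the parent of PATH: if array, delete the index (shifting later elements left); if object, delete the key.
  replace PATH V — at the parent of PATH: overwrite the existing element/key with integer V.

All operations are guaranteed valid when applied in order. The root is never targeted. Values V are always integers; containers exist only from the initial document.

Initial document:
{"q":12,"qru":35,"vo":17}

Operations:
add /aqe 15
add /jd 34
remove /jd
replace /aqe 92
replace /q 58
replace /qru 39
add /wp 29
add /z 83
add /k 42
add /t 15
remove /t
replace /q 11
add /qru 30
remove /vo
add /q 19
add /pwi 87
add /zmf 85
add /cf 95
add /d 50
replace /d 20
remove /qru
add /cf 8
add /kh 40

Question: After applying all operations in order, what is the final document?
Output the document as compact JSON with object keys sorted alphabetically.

Answer: {"aqe":92,"cf":8,"d":20,"k":42,"kh":40,"pwi":87,"q":19,"wp":29,"z":83,"zmf":85}

Derivation:
After op 1 (add /aqe 15): {"aqe":15,"q":12,"qru":35,"vo":17}
After op 2 (add /jd 34): {"aqe":15,"jd":34,"q":12,"qru":35,"vo":17}
After op 3 (remove /jd): {"aqe":15,"q":12,"qru":35,"vo":17}
After op 4 (replace /aqe 92): {"aqe":92,"q":12,"qru":35,"vo":17}
After op 5 (replace /q 58): {"aqe":92,"q":58,"qru":35,"vo":17}
After op 6 (replace /qru 39): {"aqe":92,"q":58,"qru":39,"vo":17}
After op 7 (add /wp 29): {"aqe":92,"q":58,"qru":39,"vo":17,"wp":29}
After op 8 (add /z 83): {"aqe":92,"q":58,"qru":39,"vo":17,"wp":29,"z":83}
After op 9 (add /k 42): {"aqe":92,"k":42,"q":58,"qru":39,"vo":17,"wp":29,"z":83}
After op 10 (add /t 15): {"aqe":92,"k":42,"q":58,"qru":39,"t":15,"vo":17,"wp":29,"z":83}
After op 11 (remove /t): {"aqe":92,"k":42,"q":58,"qru":39,"vo":17,"wp":29,"z":83}
After op 12 (replace /q 11): {"aqe":92,"k":42,"q":11,"qru":39,"vo":17,"wp":29,"z":83}
After op 13 (add /qru 30): {"aqe":92,"k":42,"q":11,"qru":30,"vo":17,"wp":29,"z":83}
After op 14 (remove /vo): {"aqe":92,"k":42,"q":11,"qru":30,"wp":29,"z":83}
After op 15 (add /q 19): {"aqe":92,"k":42,"q":19,"qru":30,"wp":29,"z":83}
After op 16 (add /pwi 87): {"aqe":92,"k":42,"pwi":87,"q":19,"qru":30,"wp":29,"z":83}
After op 17 (add /zmf 85): {"aqe":92,"k":42,"pwi":87,"q":19,"qru":30,"wp":29,"z":83,"zmf":85}
After op 18 (add /cf 95): {"aqe":92,"cf":95,"k":42,"pwi":87,"q":19,"qru":30,"wp":29,"z":83,"zmf":85}
After op 19 (add /d 50): {"aqe":92,"cf":95,"d":50,"k":42,"pwi":87,"q":19,"qru":30,"wp":29,"z":83,"zmf":85}
After op 20 (replace /d 20): {"aqe":92,"cf":95,"d":20,"k":42,"pwi":87,"q":19,"qru":30,"wp":29,"z":83,"zmf":85}
After op 21 (remove /qru): {"aqe":92,"cf":95,"d":20,"k":42,"pwi":87,"q":19,"wp":29,"z":83,"zmf":85}
After op 22 (add /cf 8): {"aqe":92,"cf":8,"d":20,"k":42,"pwi":87,"q":19,"wp":29,"z":83,"zmf":85}
After op 23 (add /kh 40): {"aqe":92,"cf":8,"d":20,"k":42,"kh":40,"pwi":87,"q":19,"wp":29,"z":83,"zmf":85}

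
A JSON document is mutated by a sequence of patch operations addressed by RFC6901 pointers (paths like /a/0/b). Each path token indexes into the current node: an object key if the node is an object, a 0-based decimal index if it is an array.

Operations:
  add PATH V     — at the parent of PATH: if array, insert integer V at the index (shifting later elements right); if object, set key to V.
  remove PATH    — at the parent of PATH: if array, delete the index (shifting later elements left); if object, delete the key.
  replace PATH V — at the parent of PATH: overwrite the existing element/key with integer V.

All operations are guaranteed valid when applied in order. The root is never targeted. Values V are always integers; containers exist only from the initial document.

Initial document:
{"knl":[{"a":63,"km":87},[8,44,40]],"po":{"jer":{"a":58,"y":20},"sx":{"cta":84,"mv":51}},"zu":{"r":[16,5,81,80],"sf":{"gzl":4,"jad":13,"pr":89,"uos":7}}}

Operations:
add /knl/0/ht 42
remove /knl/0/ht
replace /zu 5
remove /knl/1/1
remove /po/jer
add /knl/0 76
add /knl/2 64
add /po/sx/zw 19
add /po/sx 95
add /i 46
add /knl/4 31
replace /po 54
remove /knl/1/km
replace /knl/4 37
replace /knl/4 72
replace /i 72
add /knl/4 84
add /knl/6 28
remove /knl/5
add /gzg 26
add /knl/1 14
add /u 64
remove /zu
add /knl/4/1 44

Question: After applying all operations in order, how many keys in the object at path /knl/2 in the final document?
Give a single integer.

Answer: 1

Derivation:
After op 1 (add /knl/0/ht 42): {"knl":[{"a":63,"ht":42,"km":87},[8,44,40]],"po":{"jer":{"a":58,"y":20},"sx":{"cta":84,"mv":51}},"zu":{"r":[16,5,81,80],"sf":{"gzl":4,"jad":13,"pr":89,"uos":7}}}
After op 2 (remove /knl/0/ht): {"knl":[{"a":63,"km":87},[8,44,40]],"po":{"jer":{"a":58,"y":20},"sx":{"cta":84,"mv":51}},"zu":{"r":[16,5,81,80],"sf":{"gzl":4,"jad":13,"pr":89,"uos":7}}}
After op 3 (replace /zu 5): {"knl":[{"a":63,"km":87},[8,44,40]],"po":{"jer":{"a":58,"y":20},"sx":{"cta":84,"mv":51}},"zu":5}
After op 4 (remove /knl/1/1): {"knl":[{"a":63,"km":87},[8,40]],"po":{"jer":{"a":58,"y":20},"sx":{"cta":84,"mv":51}},"zu":5}
After op 5 (remove /po/jer): {"knl":[{"a":63,"km":87},[8,40]],"po":{"sx":{"cta":84,"mv":51}},"zu":5}
After op 6 (add /knl/0 76): {"knl":[76,{"a":63,"km":87},[8,40]],"po":{"sx":{"cta":84,"mv":51}},"zu":5}
After op 7 (add /knl/2 64): {"knl":[76,{"a":63,"km":87},64,[8,40]],"po":{"sx":{"cta":84,"mv":51}},"zu":5}
After op 8 (add /po/sx/zw 19): {"knl":[76,{"a":63,"km":87},64,[8,40]],"po":{"sx":{"cta":84,"mv":51,"zw":19}},"zu":5}
After op 9 (add /po/sx 95): {"knl":[76,{"a":63,"km":87},64,[8,40]],"po":{"sx":95},"zu":5}
After op 10 (add /i 46): {"i":46,"knl":[76,{"a":63,"km":87},64,[8,40]],"po":{"sx":95},"zu":5}
After op 11 (add /knl/4 31): {"i":46,"knl":[76,{"a":63,"km":87},64,[8,40],31],"po":{"sx":95},"zu":5}
After op 12 (replace /po 54): {"i":46,"knl":[76,{"a":63,"km":87},64,[8,40],31],"po":54,"zu":5}
After op 13 (remove /knl/1/km): {"i":46,"knl":[76,{"a":63},64,[8,40],31],"po":54,"zu":5}
After op 14 (replace /knl/4 37): {"i":46,"knl":[76,{"a":63},64,[8,40],37],"po":54,"zu":5}
After op 15 (replace /knl/4 72): {"i":46,"knl":[76,{"a":63},64,[8,40],72],"po":54,"zu":5}
After op 16 (replace /i 72): {"i":72,"knl":[76,{"a":63},64,[8,40],72],"po":54,"zu":5}
After op 17 (add /knl/4 84): {"i":72,"knl":[76,{"a":63},64,[8,40],84,72],"po":54,"zu":5}
After op 18 (add /knl/6 28): {"i":72,"knl":[76,{"a":63},64,[8,40],84,72,28],"po":54,"zu":5}
After op 19 (remove /knl/5): {"i":72,"knl":[76,{"a":63},64,[8,40],84,28],"po":54,"zu":5}
After op 20 (add /gzg 26): {"gzg":26,"i":72,"knl":[76,{"a":63},64,[8,40],84,28],"po":54,"zu":5}
After op 21 (add /knl/1 14): {"gzg":26,"i":72,"knl":[76,14,{"a":63},64,[8,40],84,28],"po":54,"zu":5}
After op 22 (add /u 64): {"gzg":26,"i":72,"knl":[76,14,{"a":63},64,[8,40],84,28],"po":54,"u":64,"zu":5}
After op 23 (remove /zu): {"gzg":26,"i":72,"knl":[76,14,{"a":63},64,[8,40],84,28],"po":54,"u":64}
After op 24 (add /knl/4/1 44): {"gzg":26,"i":72,"knl":[76,14,{"a":63},64,[8,44,40],84,28],"po":54,"u":64}
Size at path /knl/2: 1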